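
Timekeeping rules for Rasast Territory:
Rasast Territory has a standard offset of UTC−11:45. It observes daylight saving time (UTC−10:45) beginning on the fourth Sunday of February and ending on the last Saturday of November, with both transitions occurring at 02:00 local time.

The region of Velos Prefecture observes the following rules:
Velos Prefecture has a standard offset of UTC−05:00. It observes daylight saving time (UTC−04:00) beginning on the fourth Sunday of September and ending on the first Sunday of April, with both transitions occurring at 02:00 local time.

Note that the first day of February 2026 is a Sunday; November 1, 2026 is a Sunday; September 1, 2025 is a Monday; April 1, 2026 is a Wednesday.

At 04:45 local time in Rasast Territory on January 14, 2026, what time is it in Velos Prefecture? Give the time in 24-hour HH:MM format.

12:30

1 February 2026 is a Sunday, so the first Sunday is February 1 and the fourth is February 22.
1 November 2026 is a Sunday, so Saturdays fall on 7, 14, 21, 28; the last is November 28.
Daylight saving runs 22 February – 28 November; January 14, 2026 is outside that window, so Rasast Territory is on standard time at UTC−11:45.
04:45 Rasast Territory + 11h45m = 16:30 UTC.
1 September 2025 is a Monday, so the first Sunday is September 7 and the fourth is September 28.
1 April 2026 is a Wednesday, so the first Sunday is April 5.
At the standard offset (UTC−05:00), 16:30 UTC − 5h = 11:30 Velos Prefecture standard time.
Daylight saving runs 28 September 2025 – 5 April 2026; the standard-time date in Velos Prefecture, January 14, 2026, is inside that window, so Velos Prefecture is at UTC−04:00.
16:30 UTC − 4h = 12:30 Velos Prefecture.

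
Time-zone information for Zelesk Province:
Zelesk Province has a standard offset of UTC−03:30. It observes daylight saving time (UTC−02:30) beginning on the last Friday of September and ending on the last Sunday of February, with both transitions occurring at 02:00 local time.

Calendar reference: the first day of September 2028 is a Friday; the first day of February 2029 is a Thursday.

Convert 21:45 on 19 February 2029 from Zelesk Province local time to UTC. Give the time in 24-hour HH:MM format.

00:15

1 September 2028 is a Friday, so Fridays fall on 1, 8, 15, 22, 29; the last is September 29.
1 February 2029 is a Thursday, so Sundays fall on 4, 11, 18, 25; the last is February 25.
19 February 2029 lies within the daylight-saving period (29 September 2028 – 25 February 2029), so Zelesk Province is on daylight time, UTC−02:30.
21:45 local + 2h30m = 00:15 UTC (rolling into the next day, 20 February 2029).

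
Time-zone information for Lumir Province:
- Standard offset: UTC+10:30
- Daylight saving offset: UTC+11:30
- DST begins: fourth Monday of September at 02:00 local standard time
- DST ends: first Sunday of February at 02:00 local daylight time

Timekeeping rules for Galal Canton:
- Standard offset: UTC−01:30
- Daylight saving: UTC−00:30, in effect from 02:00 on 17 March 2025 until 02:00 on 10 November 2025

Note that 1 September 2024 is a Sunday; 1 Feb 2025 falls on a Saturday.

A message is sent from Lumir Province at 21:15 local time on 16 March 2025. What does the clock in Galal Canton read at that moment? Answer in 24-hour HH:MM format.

09:15

1 September 2024 is a Sunday, so the first Monday is September 2 and the fourth is September 23.
1 February 2025 is a Saturday, so the first Sunday is February 2.
Daylight saving runs 23 September 2024 – 2 February 2025; 16 March 2025 is outside that window, so Lumir Province is on standard time at UTC+10:30.
21:15 Lumir Province − 10h30m = 10:45 UTC.
At the standard offset (UTC−01:30), 10:45 UTC − 1h30m = 09:15 Galal Canton standard time.
The standard-time date in Galal Canton, 16 March 2025, is outside the daylight-saving period (17 March – 10 November), so Galal Canton is on standard time, UTC−01:30.
10:45 UTC − 1h30m = 09:15 Galal Canton.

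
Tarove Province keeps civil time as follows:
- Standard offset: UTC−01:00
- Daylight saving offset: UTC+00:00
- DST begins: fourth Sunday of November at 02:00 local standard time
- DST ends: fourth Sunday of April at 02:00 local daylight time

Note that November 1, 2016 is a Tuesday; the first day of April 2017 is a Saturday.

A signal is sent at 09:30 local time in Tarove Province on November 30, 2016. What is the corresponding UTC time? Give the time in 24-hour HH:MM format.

09:30

1 November 2016 is a Tuesday, so the first Sunday is November 6 and the fourth is November 27.
1 April 2017 is a Saturday, so the first Sunday is April 2 and the fourth is April 23.
Daylight saving runs 27 November 2016 – 23 April 2017; November 30, 2016 is inside that window, so Tarove Province is at UTC+00:00.
09:30 local − 0h = 09:30 UTC.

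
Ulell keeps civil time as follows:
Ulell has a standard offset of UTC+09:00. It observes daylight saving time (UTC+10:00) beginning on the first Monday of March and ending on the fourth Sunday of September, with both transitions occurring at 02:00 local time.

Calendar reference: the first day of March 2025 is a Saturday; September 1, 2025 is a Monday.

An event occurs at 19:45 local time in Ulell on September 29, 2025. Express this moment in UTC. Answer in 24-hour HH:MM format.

1 March 2025 is a Saturday, so the first Monday is March 3.
1 September 2025 is a Monday, so the first Sunday is September 7 and the fourth is September 28.
September 29, 2025 does not fall between 3 March and 28 September, so daylight saving is not in effect and Ulell is at UTC+09:00.
19:45 local − 9h = 10:45 UTC.

10:45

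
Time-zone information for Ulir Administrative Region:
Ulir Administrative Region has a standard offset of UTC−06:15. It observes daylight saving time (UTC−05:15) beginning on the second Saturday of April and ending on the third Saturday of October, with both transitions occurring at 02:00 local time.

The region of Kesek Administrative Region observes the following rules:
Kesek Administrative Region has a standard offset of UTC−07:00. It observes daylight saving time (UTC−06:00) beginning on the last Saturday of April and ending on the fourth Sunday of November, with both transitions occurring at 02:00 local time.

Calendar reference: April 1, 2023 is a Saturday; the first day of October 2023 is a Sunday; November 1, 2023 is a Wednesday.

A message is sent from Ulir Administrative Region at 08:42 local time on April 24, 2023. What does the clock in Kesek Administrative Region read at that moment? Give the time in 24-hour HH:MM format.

1 April 2023 is a Saturday, so the first Saturday is April 1 and the second is April 8.
1 October 2023 is a Sunday, so the first Saturday is October 7 and the third is October 21.
Daylight saving runs 8 April – 21 October; April 24, 2023 is inside that window, so Ulir Administrative Region is at UTC−05:15.
08:42 Ulir Administrative Region + 5h15m = 13:57 UTC.
1 April 2023 is a Saturday, so Saturdays fall on 1, 8, 15, 22, 29; the last is April 29.
1 November 2023 is a Wednesday, so the first Sunday is November 5 and the fourth is November 26.
At the standard offset (UTC−07:00), 13:57 UTC − 7h = 06:57 Kesek Administrative Region standard time.
The standard-time date in Kesek Administrative Region, April 24, 2023, does not fall between 29 April and 26 November, so daylight saving is not in effect and Kesek Administrative Region is at UTC−07:00.
13:57 UTC − 7h = 06:57 Kesek Administrative Region.

06:57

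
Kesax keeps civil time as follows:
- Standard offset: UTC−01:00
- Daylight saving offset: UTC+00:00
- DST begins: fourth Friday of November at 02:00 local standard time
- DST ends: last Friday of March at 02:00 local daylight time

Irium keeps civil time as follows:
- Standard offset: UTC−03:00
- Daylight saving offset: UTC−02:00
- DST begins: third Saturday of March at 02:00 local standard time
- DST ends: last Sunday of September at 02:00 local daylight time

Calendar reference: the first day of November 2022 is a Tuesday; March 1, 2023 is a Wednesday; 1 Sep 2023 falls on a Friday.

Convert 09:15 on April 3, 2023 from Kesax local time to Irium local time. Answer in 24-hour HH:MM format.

08:15

1 November 2022 is a Tuesday, so the first Friday is November 4 and the fourth is November 25.
1 March 2023 is a Wednesday, so Fridays fall on 3, 10, 17, 24, 31; the last is March 31.
Daylight saving runs 25 November 2022 – 31 March 2023; April 3, 2023 is outside that window, so Kesax is on standard time at UTC−01:00.
09:15 Kesax + 1h = 10:15 UTC.
1 March 2023 is a Wednesday, so the first Saturday is March 4 and the third is March 18.
1 September 2023 is a Friday, so Sundays fall on 3, 10, 17, 24; the last is September 24.
At the standard offset (UTC−03:00), 10:15 UTC − 3h = 07:15 Irium standard time.
The standard-time date in Irium, April 3, 2023, lies within the daylight-saving period (18 March – 24 September), so Irium is on daylight time, UTC−02:00.
10:15 UTC − 2h = 08:15 Irium.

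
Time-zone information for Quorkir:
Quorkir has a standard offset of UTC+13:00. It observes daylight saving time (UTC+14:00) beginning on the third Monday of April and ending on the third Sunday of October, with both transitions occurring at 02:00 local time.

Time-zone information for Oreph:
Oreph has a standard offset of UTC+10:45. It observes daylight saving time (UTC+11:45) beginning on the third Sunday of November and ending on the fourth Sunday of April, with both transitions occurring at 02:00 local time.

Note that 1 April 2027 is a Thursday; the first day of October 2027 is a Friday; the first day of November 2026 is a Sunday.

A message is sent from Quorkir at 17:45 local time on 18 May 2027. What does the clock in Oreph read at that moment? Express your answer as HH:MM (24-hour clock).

14:30

1 April 2027 is a Thursday, so the first Monday is April 5 and the third is April 19.
1 October 2027 is a Friday, so the first Sunday is October 3 and the third is October 17.
18 May 2027 falls between 19 April and 17 October, so daylight saving is in effect and Quorkir is at UTC+14:00.
17:45 Quorkir − 14h = 03:45 UTC.
1 November 2026 is a Sunday, so the first Sunday is November 1 and the third is November 15.
1 April 2027 is a Thursday, so the first Sunday is April 4 and the fourth is April 25.
At the standard offset (UTC+10:45), 03:45 UTC + 10h45m = 14:30 Oreph standard time.
Daylight saving runs 15 November 2026 – 25 April 2027; the standard-time date in Oreph, 18 May 2027, is outside that window, so Oreph is on standard time at UTC+10:45.
03:45 UTC + 10h45m = 14:30 Oreph.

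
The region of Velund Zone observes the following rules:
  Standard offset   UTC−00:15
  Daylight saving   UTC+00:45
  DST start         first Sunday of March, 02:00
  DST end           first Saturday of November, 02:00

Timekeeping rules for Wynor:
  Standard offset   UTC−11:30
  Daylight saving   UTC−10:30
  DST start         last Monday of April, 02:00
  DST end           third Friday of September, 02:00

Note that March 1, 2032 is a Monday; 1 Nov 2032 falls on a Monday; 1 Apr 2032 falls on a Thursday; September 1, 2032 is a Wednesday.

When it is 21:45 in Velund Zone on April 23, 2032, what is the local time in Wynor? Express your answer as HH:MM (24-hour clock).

09:30

1 March 2032 is a Monday, so the first Sunday is March 7.
1 November 2032 is a Monday, so the first Saturday is November 6.
April 23, 2032 falls between 7 March and 6 November, so daylight saving is in effect and Velund Zone is at UTC+00:45.
21:45 Velund Zone − 0h45m = 21:00 UTC.
1 April 2032 is a Thursday, so Mondays fall on 5, 12, 19, 26; the last is April 26.
1 September 2032 is a Wednesday, so the first Friday is September 3 and the third is September 17.
At the standard offset (UTC−11:30), 21:00 UTC − 11h30m = 09:30 Wynor standard time.
The standard-time date in Wynor, April 23, 2032, is outside the daylight-saving period (26 April – 17 September), so Wynor is on standard time, UTC−11:30.
21:00 UTC − 11h30m = 09:30 Wynor.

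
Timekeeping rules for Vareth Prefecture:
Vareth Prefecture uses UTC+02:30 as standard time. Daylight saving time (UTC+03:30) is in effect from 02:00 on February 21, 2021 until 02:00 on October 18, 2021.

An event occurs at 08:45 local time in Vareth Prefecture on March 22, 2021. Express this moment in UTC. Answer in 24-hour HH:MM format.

05:15

Daylight saving runs 21 February – 18 October; March 22, 2021 is inside that window, so Vareth Prefecture is at UTC+03:30.
08:45 local − 3h30m = 05:15 UTC.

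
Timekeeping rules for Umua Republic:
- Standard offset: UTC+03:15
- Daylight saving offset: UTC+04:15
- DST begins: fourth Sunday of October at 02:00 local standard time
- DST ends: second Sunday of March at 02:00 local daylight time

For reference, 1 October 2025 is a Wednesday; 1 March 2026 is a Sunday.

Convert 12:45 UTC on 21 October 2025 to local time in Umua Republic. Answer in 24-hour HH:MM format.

16:00

1 October 2025 is a Wednesday, so the first Sunday is October 5 and the fourth is October 26.
1 March 2026 is a Sunday, so the first Sunday is March 1 and the second is March 8.
At the standard offset (UTC+03:15), 12:45 UTC + 3h15m = 16:00 Umua Republic standard time.
The standard-time date in Umua Republic, 21 October 2025, does not fall between 26 October 2025 and 8 March 2026, so daylight saving is not in effect and Umua Republic is at UTC+03:15.
12:45 UTC + 3h15m = 16:00 local.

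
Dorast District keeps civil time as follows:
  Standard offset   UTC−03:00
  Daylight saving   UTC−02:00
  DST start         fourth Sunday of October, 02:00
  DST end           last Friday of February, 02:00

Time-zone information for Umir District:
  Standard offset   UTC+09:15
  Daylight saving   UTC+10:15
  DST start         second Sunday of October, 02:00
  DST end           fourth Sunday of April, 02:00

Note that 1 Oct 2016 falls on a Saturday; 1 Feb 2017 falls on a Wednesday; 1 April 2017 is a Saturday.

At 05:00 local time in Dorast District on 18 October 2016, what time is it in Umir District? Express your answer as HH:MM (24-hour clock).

1 October 2016 is a Saturday, so the first Sunday is October 2 and the fourth is October 23.
1 February 2017 is a Wednesday, so Fridays fall on 3, 10, 17, 24; the last is February 24.
18 October 2016 does not fall between 23 October 2016 and 24 February 2017, so daylight saving is not in effect and Dorast District is at UTC−03:00.
05:00 Dorast District + 3h = 08:00 UTC.
1 October 2016 is a Saturday, so the first Sunday is October 2 and the second is October 9.
1 April 2017 is a Saturday, so the first Sunday is April 2 and the fourth is April 23.
At the standard offset (UTC+09:15), 08:00 UTC + 9h15m = 17:15 Umir District standard time.
The standard-time date in Umir District, 18 October 2016, lies within the daylight-saving period (9 October 2016 – 23 April 2017), so Umir District is on daylight time, UTC+10:15.
08:00 UTC + 10h15m = 18:15 Umir District.

18:15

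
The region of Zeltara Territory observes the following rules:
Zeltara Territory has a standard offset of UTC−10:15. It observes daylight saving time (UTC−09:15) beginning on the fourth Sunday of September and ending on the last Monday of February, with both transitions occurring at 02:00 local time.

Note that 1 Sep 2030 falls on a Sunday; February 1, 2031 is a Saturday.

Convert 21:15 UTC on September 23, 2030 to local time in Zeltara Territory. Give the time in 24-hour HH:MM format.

12:00

1 September 2030 is a Sunday, so the first Sunday is September 1 and the fourth is September 22.
1 February 2031 is a Saturday, so Mondays fall on 3, 10, 17, 24; the last is February 24.
At the standard offset (UTC−10:15), 21:15 UTC − 10h15m = 11:00 Zeltara Territory standard time.
The standard-time date in Zeltara Territory, September 23, 2030, lies within the daylight-saving period (22 September 2030 – 24 February 2031), so Zeltara Territory is on daylight time, UTC−09:15.
21:15 UTC − 9h15m = 12:00 local.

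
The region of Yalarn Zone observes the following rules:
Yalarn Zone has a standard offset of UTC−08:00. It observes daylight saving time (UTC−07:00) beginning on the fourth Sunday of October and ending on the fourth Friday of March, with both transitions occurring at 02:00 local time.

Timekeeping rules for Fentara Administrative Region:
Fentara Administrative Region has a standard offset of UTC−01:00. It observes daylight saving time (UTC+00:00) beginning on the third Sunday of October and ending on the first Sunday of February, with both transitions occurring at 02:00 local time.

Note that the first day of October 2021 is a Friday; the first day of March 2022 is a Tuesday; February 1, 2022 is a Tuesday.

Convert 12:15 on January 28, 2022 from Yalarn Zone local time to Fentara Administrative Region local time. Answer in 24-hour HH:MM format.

19:15

1 October 2021 is a Friday, so the first Sunday is October 3 and the fourth is October 24.
1 March 2022 is a Tuesday, so the first Friday is March 4 and the fourth is March 25.
Daylight saving runs 24 October 2021 – 25 March 2022; January 28, 2022 is inside that window, so Yalarn Zone is at UTC−07:00.
12:15 Yalarn Zone + 7h = 19:15 UTC.
1 October 2021 is a Friday, so the first Sunday is October 3 and the third is October 17.
1 February 2022 is a Tuesday, so the first Sunday is February 6.
At the standard offset (UTC−01:00), 19:15 UTC − 1h = 18:15 Fentara Administrative Region standard time.
The standard-time date in Fentara Administrative Region, January 28, 2022, falls between 17 October 2021 and 6 February 2022, so daylight saving is in effect and Fentara Administrative Region is at UTC+00:00.
19:15 UTC + 0h = 19:15 Fentara Administrative Region.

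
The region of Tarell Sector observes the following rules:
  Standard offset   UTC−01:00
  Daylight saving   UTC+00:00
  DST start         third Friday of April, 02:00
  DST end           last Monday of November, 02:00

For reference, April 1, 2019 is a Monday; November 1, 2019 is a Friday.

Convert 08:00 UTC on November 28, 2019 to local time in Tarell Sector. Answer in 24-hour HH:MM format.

07:00

1 April 2019 is a Monday, so the first Friday is April 5 and the third is April 19.
1 November 2019 is a Friday, so Mondays fall on 4, 11, 18, 25; the last is November 25.
At the standard offset (UTC−01:00), 08:00 UTC − 1h = 07:00 Tarell Sector standard time.
Daylight saving runs 19 April – 25 November; the standard-time date in Tarell Sector, November 28, 2019, is outside that window, so Tarell Sector is on standard time at UTC−01:00.
08:00 UTC − 1h = 07:00 local.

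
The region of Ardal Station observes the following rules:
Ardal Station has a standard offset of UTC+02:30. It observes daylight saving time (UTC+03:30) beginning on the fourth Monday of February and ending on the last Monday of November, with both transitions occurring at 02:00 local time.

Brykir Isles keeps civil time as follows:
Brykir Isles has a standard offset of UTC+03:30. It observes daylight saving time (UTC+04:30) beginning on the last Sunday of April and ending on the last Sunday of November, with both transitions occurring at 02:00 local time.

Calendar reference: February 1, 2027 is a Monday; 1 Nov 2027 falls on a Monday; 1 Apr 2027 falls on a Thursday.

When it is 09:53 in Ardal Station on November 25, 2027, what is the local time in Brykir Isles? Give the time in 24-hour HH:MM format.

1 February 2027 is a Monday, so the first Monday is February 1 and the fourth is February 22.
1 November 2027 is a Monday, so Mondays fall on 1, 8, 15, 22, 29; the last is November 29.
November 25, 2027 falls between 22 February and 29 November, so daylight saving is in effect and Ardal Station is at UTC+03:30.
09:53 Ardal Station − 3h30m = 06:23 UTC.
1 April 2027 is a Thursday, so Sundays fall on 4, 11, 18, 25; the last is April 25.
1 November 2027 is a Monday, so Sundays fall on 7, 14, 21, 28; the last is November 28.
At the standard offset (UTC+03:30), 06:23 UTC + 3h30m = 09:53 Brykir Isles standard time.
Daylight saving runs 25 April – 28 November; the standard-time date in Brykir Isles, November 25, 2027, is inside that window, so Brykir Isles is at UTC+04:30.
06:23 UTC + 4h30m = 10:53 Brykir Isles.

10:53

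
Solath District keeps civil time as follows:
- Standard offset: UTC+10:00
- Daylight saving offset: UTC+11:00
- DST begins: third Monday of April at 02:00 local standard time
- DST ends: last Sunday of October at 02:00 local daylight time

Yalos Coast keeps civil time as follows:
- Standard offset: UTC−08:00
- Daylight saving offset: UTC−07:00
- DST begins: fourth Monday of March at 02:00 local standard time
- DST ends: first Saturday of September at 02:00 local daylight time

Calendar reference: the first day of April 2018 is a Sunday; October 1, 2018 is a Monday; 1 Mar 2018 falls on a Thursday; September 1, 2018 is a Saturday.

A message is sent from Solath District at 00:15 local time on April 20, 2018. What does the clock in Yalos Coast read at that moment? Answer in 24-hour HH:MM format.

06:15

1 April 2018 is a Sunday, so the first Monday is April 2 and the third is April 16.
1 October 2018 is a Monday, so Sundays fall on 7, 14, 21, 28; the last is October 28.
April 20, 2018 lies within the daylight-saving period (16 April – 28 October), so Solath District is on daylight time, UTC+11:00.
00:15 Solath District − 11h = 13:15 UTC (rolling into the previous day, 19 April 2018).
1 March 2018 is a Thursday, so the first Monday is March 5 and the fourth is March 26.
1 September 2018 is a Saturday, so the first Saturday is September 1.
At the standard offset (UTC−08:00), 13:15 UTC − 8h = 05:15 Yalos Coast standard time.
The standard-time date in Yalos Coast, April 19, 2018, falls between 26 March and 1 September, so daylight saving is in effect and Yalos Coast is at UTC−07:00.
13:15 UTC − 7h = 06:15 Yalos Coast.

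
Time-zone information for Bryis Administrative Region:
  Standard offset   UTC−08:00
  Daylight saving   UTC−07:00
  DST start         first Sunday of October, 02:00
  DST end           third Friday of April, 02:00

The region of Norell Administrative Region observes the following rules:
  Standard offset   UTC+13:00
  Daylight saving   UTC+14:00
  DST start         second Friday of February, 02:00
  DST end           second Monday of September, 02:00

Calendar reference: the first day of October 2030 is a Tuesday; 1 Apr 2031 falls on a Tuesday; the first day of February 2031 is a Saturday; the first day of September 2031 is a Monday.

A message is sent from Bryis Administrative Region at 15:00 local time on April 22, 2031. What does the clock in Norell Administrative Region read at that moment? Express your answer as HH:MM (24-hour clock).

1 October 2030 is a Tuesday, so the first Sunday is October 6.
1 April 2031 is a Tuesday, so the first Friday is April 4 and the third is April 18.
April 22, 2031 is outside the daylight-saving period (6 October 2030 – 18 April 2031), so Bryis Administrative Region is on standard time, UTC−08:00.
15:00 Bryis Administrative Region + 8h = 23:00 UTC.
1 February 2031 is a Saturday, so the first Friday is February 7 and the second is February 14.
1 September 2031 is a Monday, so the first Monday is September 1 and the second is September 8.
At the standard offset (UTC+13:00), 23:00 UTC + 13h = 12:00 Norell Administrative Region standard time (rolling into the next day, 23 April 2031).
Daylight saving runs 14 February – 8 September; the standard-time date in Norell Administrative Region, April 23, 2031, is inside that window, so Norell Administrative Region is at UTC+14:00.
23:00 UTC + 14h = 13:00 Norell Administrative Region (rolling into the next day, 23 April 2031).

13:00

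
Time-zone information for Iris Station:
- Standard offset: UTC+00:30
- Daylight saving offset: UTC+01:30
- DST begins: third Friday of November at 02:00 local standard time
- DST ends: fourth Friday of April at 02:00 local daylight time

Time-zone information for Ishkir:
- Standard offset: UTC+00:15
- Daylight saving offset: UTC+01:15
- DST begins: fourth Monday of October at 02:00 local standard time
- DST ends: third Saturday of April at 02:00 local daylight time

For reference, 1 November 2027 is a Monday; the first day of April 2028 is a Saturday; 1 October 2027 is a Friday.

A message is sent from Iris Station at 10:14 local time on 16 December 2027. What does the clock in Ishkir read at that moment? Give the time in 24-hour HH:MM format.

1 November 2027 is a Monday, so the first Friday is November 5 and the third is November 19.
1 April 2028 is a Saturday, so the first Friday is April 7 and the fourth is April 28.
16 December 2027 falls between 19 November 2027 and 28 April 2028, so daylight saving is in effect and Iris Station is at UTC+01:30.
10:14 Iris Station − 1h30m = 08:44 UTC.
1 October 2027 is a Friday, so the first Monday is October 4 and the fourth is October 25.
1 April 2028 is a Saturday, so the first Saturday is April 1 and the third is April 15.
At the standard offset (UTC+00:15), 08:44 UTC + 0h15m = 08:59 Ishkir standard time.
Daylight saving runs 25 October 2027 – 15 April 2028; the standard-time date in Ishkir, 16 December 2027, is inside that window, so Ishkir is at UTC+01:15.
08:44 UTC + 1h15m = 09:59 Ishkir.

09:59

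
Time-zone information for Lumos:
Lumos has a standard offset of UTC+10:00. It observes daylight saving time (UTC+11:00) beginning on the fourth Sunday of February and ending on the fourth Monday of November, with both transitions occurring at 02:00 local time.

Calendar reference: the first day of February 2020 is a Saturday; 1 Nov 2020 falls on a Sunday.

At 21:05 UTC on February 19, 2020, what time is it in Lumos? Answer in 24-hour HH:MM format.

07:05

1 February 2020 is a Saturday, so the first Sunday is February 2 and the fourth is February 23.
1 November 2020 is a Sunday, so the first Monday is November 2 and the fourth is November 23.
At the standard offset (UTC+10:00), 21:05 UTC + 10h = 07:05 Lumos standard time (rolling into the next day, 20 February 2020).
The standard-time date in Lumos, February 20, 2020, does not fall between 23 February and 23 November, so daylight saving is not in effect and Lumos is at UTC+10:00.
21:05 UTC + 10h = 07:05 local (rolling into the next day, 20 February 2020).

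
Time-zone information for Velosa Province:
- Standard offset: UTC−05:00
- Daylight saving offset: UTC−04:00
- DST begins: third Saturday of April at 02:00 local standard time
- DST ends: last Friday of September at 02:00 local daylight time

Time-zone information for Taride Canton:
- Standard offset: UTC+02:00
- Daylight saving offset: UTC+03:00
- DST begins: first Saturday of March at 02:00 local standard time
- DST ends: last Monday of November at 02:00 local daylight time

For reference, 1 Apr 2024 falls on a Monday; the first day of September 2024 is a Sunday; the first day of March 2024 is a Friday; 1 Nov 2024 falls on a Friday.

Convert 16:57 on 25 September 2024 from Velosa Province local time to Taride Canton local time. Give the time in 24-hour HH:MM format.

23:57

1 April 2024 is a Monday, so the first Saturday is April 6 and the third is April 20.
1 September 2024 is a Sunday, so Fridays fall on 6, 13, 20, 27; the last is September 27.
25 September 2024 lies within the daylight-saving period (20 April – 27 September), so Velosa Province is on daylight time, UTC−04:00.
16:57 Velosa Province + 4h = 20:57 UTC.
1 March 2024 is a Friday, so the first Saturday is March 2.
1 November 2024 is a Friday, so Mondays fall on 4, 11, 18, 25; the last is November 25.
At the standard offset (UTC+02:00), 20:57 UTC + 2h = 22:57 Taride Canton standard time.
Daylight saving runs 2 March – 25 November; the standard-time date in Taride Canton, 25 September 2024, is inside that window, so Taride Canton is at UTC+03:00.
20:57 UTC + 3h = 23:57 Taride Canton.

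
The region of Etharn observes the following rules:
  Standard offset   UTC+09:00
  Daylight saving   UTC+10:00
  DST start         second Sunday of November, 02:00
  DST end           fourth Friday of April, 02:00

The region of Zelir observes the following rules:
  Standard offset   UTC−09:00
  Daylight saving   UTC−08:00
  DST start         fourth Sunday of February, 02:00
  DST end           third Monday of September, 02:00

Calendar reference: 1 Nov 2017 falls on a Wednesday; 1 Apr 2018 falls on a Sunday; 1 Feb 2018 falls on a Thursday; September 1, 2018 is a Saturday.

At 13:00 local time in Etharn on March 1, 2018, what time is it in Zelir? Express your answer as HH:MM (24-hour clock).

1 November 2017 is a Wednesday, so the first Sunday is November 5 and the second is November 12.
1 April 2018 is a Sunday, so the first Friday is April 6 and the fourth is April 27.
Daylight saving runs 12 November 2017 – 27 April 2018; March 1, 2018 is inside that window, so Etharn is at UTC+10:00.
13:00 Etharn − 10h = 03:00 UTC.
1 February 2018 is a Thursday, so the first Sunday is February 4 and the fourth is February 25.
1 September 2018 is a Saturday, so the first Monday is September 3 and the third is September 17.
At the standard offset (UTC−09:00), 03:00 UTC − 9h = 18:00 Zelir standard time (rolling into the previous day, 28 February 2018).
The standard-time date in Zelir, February 28, 2018, lies within the daylight-saving period (25 February – 17 September), so Zelir is on daylight time, UTC−08:00.
03:00 UTC − 8h = 19:00 Zelir (rolling into the previous day, 28 February 2018).

19:00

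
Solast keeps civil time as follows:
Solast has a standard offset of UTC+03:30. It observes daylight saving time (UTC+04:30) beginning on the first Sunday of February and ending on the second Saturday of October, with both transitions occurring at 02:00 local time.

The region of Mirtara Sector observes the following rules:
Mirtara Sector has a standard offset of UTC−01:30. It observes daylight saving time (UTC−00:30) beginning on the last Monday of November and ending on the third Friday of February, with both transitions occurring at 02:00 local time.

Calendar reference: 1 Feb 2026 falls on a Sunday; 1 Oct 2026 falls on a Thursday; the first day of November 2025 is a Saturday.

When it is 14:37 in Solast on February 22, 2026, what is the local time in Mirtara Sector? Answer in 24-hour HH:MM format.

1 February 2026 is a Sunday, so the first Sunday is February 1.
1 October 2026 is a Thursday, so the first Saturday is October 3 and the second is October 10.
February 22, 2026 falls between 1 February and 10 October, so daylight saving is in effect and Solast is at UTC+04:30.
14:37 Solast − 4h30m = 10:07 UTC.
1 November 2025 is a Saturday, so Mondays fall on 3, 10, 17, 24; the last is November 24.
1 February 2026 is a Sunday, so the first Friday is February 6 and the third is February 20.
At the standard offset (UTC−01:30), 10:07 UTC − 1h30m = 08:37 Mirtara Sector standard time.
The standard-time date in Mirtara Sector, February 22, 2026, is outside the daylight-saving period (24 November 2025 – 20 February 2026), so Mirtara Sector is on standard time, UTC−01:30.
10:07 UTC − 1h30m = 08:37 Mirtara Sector.

08:37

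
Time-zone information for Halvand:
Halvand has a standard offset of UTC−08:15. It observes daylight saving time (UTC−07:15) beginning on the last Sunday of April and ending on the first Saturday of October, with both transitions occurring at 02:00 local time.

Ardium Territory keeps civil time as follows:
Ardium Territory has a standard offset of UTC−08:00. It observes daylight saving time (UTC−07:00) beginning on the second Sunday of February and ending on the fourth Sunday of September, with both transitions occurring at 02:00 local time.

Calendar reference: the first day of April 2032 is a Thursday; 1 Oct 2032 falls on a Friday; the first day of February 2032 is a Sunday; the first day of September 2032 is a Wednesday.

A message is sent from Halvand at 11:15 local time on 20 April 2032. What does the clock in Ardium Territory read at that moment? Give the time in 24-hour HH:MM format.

1 April 2032 is a Thursday, so Sundays fall on 4, 11, 18, 25; the last is April 25.
1 October 2032 is a Friday, so the first Saturday is October 2.
20 April 2032 does not fall between 25 April and 2 October, so daylight saving is not in effect and Halvand is at UTC−08:15.
11:15 Halvand + 8h15m = 19:30 UTC.
1 February 2032 is a Sunday, so the first Sunday is February 1 and the second is February 8.
1 September 2032 is a Wednesday, so the first Sunday is September 5 and the fourth is September 26.
At the standard offset (UTC−08:00), 19:30 UTC − 8h = 11:30 Ardium Territory standard time.
Daylight saving runs 8 February – 26 September; the standard-time date in Ardium Territory, 20 April 2032, is inside that window, so Ardium Territory is at UTC−07:00.
19:30 UTC − 7h = 12:30 Ardium Territory.

12:30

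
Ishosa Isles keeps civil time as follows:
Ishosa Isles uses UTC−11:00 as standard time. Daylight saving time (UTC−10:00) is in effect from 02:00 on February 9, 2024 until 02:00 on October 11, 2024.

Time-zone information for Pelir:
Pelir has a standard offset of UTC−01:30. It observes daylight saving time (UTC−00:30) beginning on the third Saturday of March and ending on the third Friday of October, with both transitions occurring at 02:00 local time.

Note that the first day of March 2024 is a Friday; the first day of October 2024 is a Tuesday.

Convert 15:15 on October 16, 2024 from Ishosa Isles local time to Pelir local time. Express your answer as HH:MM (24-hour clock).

01:45

October 16, 2024 does not fall between 9 February and 11 October, so daylight saving is not in effect and Ishosa Isles is at UTC−11:00.
15:15 Ishosa Isles + 11h = 02:15 UTC (rolling into the next day, 17 October 2024).
1 March 2024 is a Friday, so the first Saturday is March 2 and the third is March 16.
1 October 2024 is a Tuesday, so the first Friday is October 4 and the third is October 18.
At the standard offset (UTC−01:30), 02:15 UTC − 1h30m = 00:45 Pelir standard time.
The standard-time date in Pelir, October 17, 2024, lies within the daylight-saving period (16 March – 18 October), so Pelir is on daylight time, UTC−00:30.
02:15 UTC − 0h30m = 01:45 Pelir.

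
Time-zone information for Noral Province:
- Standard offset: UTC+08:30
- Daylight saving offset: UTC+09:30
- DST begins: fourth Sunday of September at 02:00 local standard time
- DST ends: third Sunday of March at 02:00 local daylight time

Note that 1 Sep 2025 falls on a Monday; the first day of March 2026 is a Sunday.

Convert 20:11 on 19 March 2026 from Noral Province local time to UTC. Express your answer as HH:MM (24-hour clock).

1 September 2025 is a Monday, so the first Sunday is September 7 and the fourth is September 28.
1 March 2026 is a Sunday, so the first Sunday is March 1 and the third is March 15.
19 March 2026 does not fall between 28 September 2025 and 15 March 2026, so daylight saving is not in effect and Noral Province is at UTC+08:30.
20:11 local − 8h30m = 11:41 UTC.

11:41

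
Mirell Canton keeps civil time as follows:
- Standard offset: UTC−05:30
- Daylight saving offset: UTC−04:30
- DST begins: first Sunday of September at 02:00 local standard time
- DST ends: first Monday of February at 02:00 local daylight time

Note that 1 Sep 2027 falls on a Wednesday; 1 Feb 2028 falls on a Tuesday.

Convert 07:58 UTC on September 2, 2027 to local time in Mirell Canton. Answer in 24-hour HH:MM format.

02:28

1 September 2027 is a Wednesday, so the first Sunday is September 5.
1 February 2028 is a Tuesday, so the first Monday is February 7.
At the standard offset (UTC−05:30), 07:58 UTC − 5h30m = 02:28 Mirell Canton standard time.
The standard-time date in Mirell Canton, September 2, 2027, is outside the daylight-saving period (5 September 2027 – 7 February 2028), so Mirell Canton is on standard time, UTC−05:30.
07:58 UTC − 5h30m = 02:28 local.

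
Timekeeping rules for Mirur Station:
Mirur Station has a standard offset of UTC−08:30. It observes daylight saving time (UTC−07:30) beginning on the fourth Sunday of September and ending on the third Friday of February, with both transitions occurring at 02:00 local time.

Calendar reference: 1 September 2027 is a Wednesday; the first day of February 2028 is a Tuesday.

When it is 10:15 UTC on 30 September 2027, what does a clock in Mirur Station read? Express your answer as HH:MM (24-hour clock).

1 September 2027 is a Wednesday, so the first Sunday is September 5 and the fourth is September 26.
1 February 2028 is a Tuesday, so the first Friday is February 4 and the third is February 18.
At the standard offset (UTC−08:30), 10:15 UTC − 8h30m = 01:45 Mirur Station standard time.
The standard-time date in Mirur Station, 30 September 2027, falls between 26 September 2027 and 18 February 2028, so daylight saving is in effect and Mirur Station is at UTC−07:30.
10:15 UTC − 7h30m = 02:45 local.

02:45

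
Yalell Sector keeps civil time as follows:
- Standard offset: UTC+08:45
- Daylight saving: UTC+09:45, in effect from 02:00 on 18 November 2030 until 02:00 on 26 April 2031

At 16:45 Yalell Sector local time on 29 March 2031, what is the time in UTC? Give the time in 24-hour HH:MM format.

29 March 2031 falls between 18 November 2030 and 26 April 2031, so daylight saving is in effect and Yalell Sector is at UTC+09:45.
16:45 local − 9h45m = 07:00 UTC.

07:00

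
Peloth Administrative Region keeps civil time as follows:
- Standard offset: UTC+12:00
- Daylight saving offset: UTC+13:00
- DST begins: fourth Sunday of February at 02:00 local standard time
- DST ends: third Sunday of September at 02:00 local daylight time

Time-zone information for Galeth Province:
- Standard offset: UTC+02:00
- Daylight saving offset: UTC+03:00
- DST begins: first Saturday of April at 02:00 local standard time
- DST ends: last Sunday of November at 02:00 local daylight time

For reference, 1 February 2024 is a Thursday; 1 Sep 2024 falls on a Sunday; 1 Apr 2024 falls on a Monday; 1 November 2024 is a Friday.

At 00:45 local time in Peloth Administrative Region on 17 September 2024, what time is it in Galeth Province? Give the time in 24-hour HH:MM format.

15:45

1 February 2024 is a Thursday, so the first Sunday is February 4 and the fourth is February 25.
1 September 2024 is a Sunday, so the first Sunday is September 1 and the third is September 15.
Daylight saving runs 25 February – 15 September; 17 September 2024 is outside that window, so Peloth Administrative Region is on standard time at UTC+12:00.
00:45 Peloth Administrative Region − 12h = 12:45 UTC (rolling into the previous day, 16 September 2024).
1 April 2024 is a Monday, so the first Saturday is April 6.
1 November 2024 is a Friday, so Sundays fall on 3, 10, 17, 24; the last is November 24.
At the standard offset (UTC+02:00), 12:45 UTC + 2h = 14:45 Galeth Province standard time.
The standard-time date in Galeth Province, 16 September 2024, falls between 6 April and 24 November, so daylight saving is in effect and Galeth Province is at UTC+03:00.
12:45 UTC + 3h = 15:45 Galeth Province.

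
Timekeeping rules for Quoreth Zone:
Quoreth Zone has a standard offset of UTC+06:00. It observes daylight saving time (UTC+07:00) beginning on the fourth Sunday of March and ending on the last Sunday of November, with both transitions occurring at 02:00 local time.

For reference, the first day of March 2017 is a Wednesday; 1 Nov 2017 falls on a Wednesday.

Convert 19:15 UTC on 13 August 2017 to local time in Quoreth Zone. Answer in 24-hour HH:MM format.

02:15

1 March 2017 is a Wednesday, so the first Sunday is March 5 and the fourth is March 26.
1 November 2017 is a Wednesday, so Sundays fall on 5, 12, 19, 26; the last is November 26.
At the standard offset (UTC+06:00), 19:15 UTC + 6h = 01:15 Quoreth Zone standard time (rolling into the next day, 14 August 2017).
The standard-time date in Quoreth Zone, 14 August 2017, falls between 26 March and 26 November, so daylight saving is in effect and Quoreth Zone is at UTC+07:00.
19:15 UTC + 7h = 02:15 local (rolling into the next day, 14 August 2017).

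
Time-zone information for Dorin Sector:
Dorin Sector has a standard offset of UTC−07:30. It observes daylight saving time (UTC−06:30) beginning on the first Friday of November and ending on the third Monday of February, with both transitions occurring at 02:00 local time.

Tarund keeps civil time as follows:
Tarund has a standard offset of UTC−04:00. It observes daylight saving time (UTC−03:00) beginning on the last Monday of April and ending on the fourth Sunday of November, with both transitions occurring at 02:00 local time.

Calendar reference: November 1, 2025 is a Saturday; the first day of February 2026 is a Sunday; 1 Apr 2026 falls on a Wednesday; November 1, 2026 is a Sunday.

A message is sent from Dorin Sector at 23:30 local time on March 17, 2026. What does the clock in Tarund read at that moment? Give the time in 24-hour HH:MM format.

1 November 2025 is a Saturday, so the first Friday is November 7.
1 February 2026 is a Sunday, so the first Monday is February 2 and the third is February 16.
March 17, 2026 is outside the daylight-saving period (7 November 2025 – 16 February 2026), so Dorin Sector is on standard time, UTC−07:30.
23:30 Dorin Sector + 7h30m = 07:00 UTC (rolling into the next day, 18 March 2026).
1 April 2026 is a Wednesday, so Mondays fall on 6, 13, 20, 27; the last is April 27.
1 November 2026 is a Sunday, so the first Sunday is November 1 and the fourth is November 22.
At the standard offset (UTC−04:00), 07:00 UTC − 4h = 03:00 Tarund standard time.
The standard-time date in Tarund, March 18, 2026, is outside the daylight-saving period (27 April – 22 November), so Tarund is on standard time, UTC−04:00.
07:00 UTC − 4h = 03:00 Tarund.

03:00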